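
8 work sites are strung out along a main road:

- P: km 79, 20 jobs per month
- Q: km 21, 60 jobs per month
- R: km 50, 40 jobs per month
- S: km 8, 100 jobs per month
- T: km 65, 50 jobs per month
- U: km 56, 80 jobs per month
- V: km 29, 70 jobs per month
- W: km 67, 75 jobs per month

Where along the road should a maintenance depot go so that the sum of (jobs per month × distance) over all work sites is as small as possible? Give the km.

x = 50

For a sum of weighted absolute distances on a line, the optimum is the weighted median (not the mean). Total weight W = 495; half-weight = 247.5.
Sort by position and accumulate weight:
  km 8 (S, w=100) → cum 100
  km 21 (Q, w=60) → cum 160
  km 29 (V, w=70) → cum 230
  km 50 (R, w=40) → cum 270  ≥ 247.5 → median here
  km 56 (U, w=80) → cum 350
  km 65 (T, w=50) → cum 400
  km 67 (W, w=75) → cum 475
  km 79 (P, w=20) → cum 495
Optimal location: km 50.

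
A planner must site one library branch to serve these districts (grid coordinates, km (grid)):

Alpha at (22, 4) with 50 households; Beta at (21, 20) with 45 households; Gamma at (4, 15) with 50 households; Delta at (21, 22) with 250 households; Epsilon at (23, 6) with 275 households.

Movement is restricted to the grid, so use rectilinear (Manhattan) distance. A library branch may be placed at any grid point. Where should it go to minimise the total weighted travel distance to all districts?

Manhattan distance separates: Σwᵢ(|x−xᵢ|+|y−yᵢ|) = Σwᵢ|x−xᵢ| + Σwᵢ|y−yᵢ|, so x and y are optimised independently as 1-D weighted medians.
Total weight W = 670; half = 335.
x-coordinate, sorted with cumulative weight:
  x=4 (Gamma, w=50) cum 50
  x=21 (Beta, w=45) cum 95
  x=21 (Delta, w=250) cum 345  ← median
  x=22 (Alpha, w=50) cum 395
  x=23 (Epsilon, w=275) cum 670
⇒ x* = 21
y-coordinate, sorted with cumulative weight:
  y=4 (Alpha, w=50) cum 50
  y=6 (Epsilon, w=275) cum 325
  y=15 (Gamma, w=50) cum 375  ← median
  y=20 (Beta, w=45) cum 420
  y=22 (Delta, w=250) cum 670
⇒ y* = 15

(21, 15)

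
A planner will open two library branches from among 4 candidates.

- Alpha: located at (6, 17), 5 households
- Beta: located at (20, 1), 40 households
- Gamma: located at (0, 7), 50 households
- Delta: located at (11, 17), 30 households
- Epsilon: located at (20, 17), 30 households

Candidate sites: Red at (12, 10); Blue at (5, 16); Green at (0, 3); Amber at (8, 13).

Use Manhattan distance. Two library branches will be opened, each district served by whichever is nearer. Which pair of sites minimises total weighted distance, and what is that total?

{Red, Green}, total 1635

Evaluate every pair (each demand assigned to the nearer of the two):
  {Red, Green}: total = 1635
  {Blue, Green}: total = 1780
  {Green, Amber}: total = 1800
  {Red, Blue}: total = 2050
  {Red, Amber}: total = 2070
  {Blue, Amber}: total = 2360
Best pair: {Red, Green} with total 1635.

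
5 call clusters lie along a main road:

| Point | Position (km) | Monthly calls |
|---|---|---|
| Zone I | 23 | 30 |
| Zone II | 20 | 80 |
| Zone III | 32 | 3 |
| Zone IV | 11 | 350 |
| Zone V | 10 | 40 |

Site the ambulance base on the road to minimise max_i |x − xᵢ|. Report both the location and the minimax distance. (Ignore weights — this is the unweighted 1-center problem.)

location 21, max distance 11

The 1-center on a line is the midpoint of the two extreme points: leftmost at 10, rightmost at 32.
Optimal location = (10 + 32)/2 = 21; maximum distance = (32 − 10)/2 = 11.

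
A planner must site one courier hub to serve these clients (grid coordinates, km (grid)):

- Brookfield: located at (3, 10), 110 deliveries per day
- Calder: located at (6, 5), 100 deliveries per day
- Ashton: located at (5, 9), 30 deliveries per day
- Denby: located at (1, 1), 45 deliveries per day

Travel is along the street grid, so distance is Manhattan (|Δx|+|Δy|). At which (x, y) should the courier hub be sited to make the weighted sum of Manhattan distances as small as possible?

Manhattan distance separates: Σwᵢ(|x−xᵢ|+|y−yᵢ|) = Σwᵢ|x−xᵢ| + Σwᵢ|y−yᵢ|, so x and y are optimised independently as 1-D weighted medians.
Total weight W = 285; half = 142.5.
x-coordinate, sorted with cumulative weight:
  x=1 (Denby, w=45) cum 45
  x=3 (Brookfield, w=110) cum 155  ← median
  x=5 (Ashton, w=30) cum 185
  x=6 (Calder, w=100) cum 285
⇒ x* = 3
y-coordinate, sorted with cumulative weight:
  y=1 (Denby, w=45) cum 45
  y=5 (Calder, w=100) cum 145  ← median
  y=9 (Ashton, w=30) cum 175
  y=10 (Brookfield, w=110) cum 285
⇒ y* = 5

(3, 5)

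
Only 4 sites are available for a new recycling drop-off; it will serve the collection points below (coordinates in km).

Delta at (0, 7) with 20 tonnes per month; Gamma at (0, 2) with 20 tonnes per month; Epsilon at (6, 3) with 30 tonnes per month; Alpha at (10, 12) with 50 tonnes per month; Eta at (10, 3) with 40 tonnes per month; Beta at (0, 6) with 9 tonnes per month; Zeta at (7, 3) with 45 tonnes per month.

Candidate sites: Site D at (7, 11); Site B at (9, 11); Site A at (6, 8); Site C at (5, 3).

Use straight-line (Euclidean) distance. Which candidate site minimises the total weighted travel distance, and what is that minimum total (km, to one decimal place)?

Site C, total 1117.3 km

Total weighted distance at each candidate:
  Site D (7, 11): total = 1568.4
  Site B (9, 11): total = 1564.8
  Site A (6, 8): total = 1266.7
  Site C (5, 3): total = 1117.3
Minimum is at Site C with total 1117.3 km.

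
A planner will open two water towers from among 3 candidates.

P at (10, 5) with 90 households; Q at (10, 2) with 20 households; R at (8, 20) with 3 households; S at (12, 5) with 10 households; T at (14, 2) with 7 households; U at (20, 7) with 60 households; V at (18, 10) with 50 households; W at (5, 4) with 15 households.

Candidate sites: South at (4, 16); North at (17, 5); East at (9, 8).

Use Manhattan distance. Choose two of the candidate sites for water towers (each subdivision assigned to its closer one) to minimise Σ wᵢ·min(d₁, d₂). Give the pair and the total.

{North, East}, total 1351

Evaluate every pair (each demand assigned to the nearer of the two):
  {North, East}: total = 1351
  {South, North}: total = 1741
  {South, East}: total = 2051
Best pair: {North, East} with total 1351.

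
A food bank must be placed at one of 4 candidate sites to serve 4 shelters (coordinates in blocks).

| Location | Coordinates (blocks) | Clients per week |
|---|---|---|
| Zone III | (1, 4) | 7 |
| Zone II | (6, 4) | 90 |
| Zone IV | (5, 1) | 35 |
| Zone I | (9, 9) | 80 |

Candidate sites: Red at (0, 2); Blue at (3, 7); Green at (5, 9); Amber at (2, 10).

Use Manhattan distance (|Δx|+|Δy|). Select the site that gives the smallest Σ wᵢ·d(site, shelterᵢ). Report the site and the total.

Total weighted distance at each candidate:
  Red (0, 2): total = 2231
  Blue (3, 7): total = 1495
  Green (5, 9): total = 1203
  Amber (2, 10): total = 2009
Minimum is at Green with total 1203 blocks.

Green, total 1203 blocks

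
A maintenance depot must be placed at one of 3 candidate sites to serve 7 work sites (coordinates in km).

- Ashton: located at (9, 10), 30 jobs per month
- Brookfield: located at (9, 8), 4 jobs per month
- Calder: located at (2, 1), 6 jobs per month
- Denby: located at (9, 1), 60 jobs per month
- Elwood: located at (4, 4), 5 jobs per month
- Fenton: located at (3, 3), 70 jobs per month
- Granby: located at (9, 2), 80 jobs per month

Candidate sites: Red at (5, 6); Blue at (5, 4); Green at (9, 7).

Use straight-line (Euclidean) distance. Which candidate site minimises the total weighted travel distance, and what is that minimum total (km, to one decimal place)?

Total weighted distance at each candidate:
  Red (5, 6): total = 1322.9
  Blue (5, 4): total = 1083.7
  Green (9, 7): total = 1443.2
Minimum is at Blue with total 1083.7 km.

Blue, total 1083.7 km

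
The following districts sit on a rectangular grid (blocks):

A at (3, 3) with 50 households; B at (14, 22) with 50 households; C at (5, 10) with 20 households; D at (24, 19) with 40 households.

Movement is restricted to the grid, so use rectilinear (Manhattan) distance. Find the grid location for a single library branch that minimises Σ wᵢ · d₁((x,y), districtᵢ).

(14, 19)

Manhattan distance separates: Σwᵢ(|x−xᵢ|+|y−yᵢ|) = Σwᵢ|x−xᵢ| + Σwᵢ|y−yᵢ|, so x and y are optimised independently as 1-D weighted medians.
Total weight W = 160; half = 80.
x-coordinate, sorted with cumulative weight:
  x=3 (A, w=50) cum 50
  x=5 (C, w=20) cum 70
  x=14 (B, w=50) cum 120  ← median
  x=24 (D, w=40) cum 160
⇒ x* = 14
y-coordinate, sorted with cumulative weight:
  y=3 (A, w=50) cum 50
  y=10 (C, w=20) cum 70
  y=19 (D, w=40) cum 110  ← median
  y=22 (B, w=50) cum 160
⇒ y* = 19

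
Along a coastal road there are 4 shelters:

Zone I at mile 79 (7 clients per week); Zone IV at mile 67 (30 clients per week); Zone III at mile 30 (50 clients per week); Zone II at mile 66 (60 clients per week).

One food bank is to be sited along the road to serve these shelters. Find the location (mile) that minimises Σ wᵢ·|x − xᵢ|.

x = 66

For a sum of weighted absolute distances on a line, the optimum is the weighted median (not the mean). Total weight W = 147; half-weight = 73.5.
Sort by position and accumulate weight:
  mile 30 (Zone III, w=50) → cum 50
  mile 66 (Zone II, w=60) → cum 110  ≥ 73.5 → median here
  mile 67 (Zone IV, w=30) → cum 140
  mile 79 (Zone I, w=7) → cum 147
Optimal location: mile 66.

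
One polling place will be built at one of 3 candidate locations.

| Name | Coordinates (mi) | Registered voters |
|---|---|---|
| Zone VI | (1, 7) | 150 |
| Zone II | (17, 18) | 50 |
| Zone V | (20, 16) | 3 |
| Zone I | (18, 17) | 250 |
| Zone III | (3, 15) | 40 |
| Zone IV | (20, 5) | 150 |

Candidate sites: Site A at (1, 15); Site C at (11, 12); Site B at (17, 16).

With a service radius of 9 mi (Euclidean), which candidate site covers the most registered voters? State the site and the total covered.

Site C, covering 340

Coverage radius r = 9 mi; a point is covered iff (Δx)²+(Δy)² ≤ 9² = 81.
  Site A (1, 15): covers {Zone VI, Zone III} → 190
  Site C (11, 12): covers {Zone II, Zone I, Zone III} → 340
  Site B (17, 16): covers {Zone II, Zone V, Zone I} → 303
Maximum coverage at Site C: 340 registered voters.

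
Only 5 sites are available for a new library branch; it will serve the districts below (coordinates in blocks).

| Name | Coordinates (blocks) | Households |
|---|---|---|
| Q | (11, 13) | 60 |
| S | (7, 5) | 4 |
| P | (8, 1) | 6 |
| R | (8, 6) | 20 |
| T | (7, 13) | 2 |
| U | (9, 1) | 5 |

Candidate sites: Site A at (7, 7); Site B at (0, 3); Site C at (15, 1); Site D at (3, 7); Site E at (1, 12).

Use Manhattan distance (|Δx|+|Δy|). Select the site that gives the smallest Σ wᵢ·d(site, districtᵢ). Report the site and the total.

Site A, total 742 blocks

Total weighted distance at each candidate:
  Site A (7, 7): total = 742
  Site B (0, 3): total = 1665
  Site C (15, 1): total = 1360
  Site D (3, 7): total = 1130
  Site E (1, 12): total = 1189
Minimum is at Site A with total 742 blocks.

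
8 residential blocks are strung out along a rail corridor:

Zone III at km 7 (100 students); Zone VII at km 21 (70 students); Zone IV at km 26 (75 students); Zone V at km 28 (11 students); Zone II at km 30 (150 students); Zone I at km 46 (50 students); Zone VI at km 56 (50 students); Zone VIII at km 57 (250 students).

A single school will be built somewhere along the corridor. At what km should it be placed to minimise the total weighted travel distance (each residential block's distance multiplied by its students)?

x = 30

For a sum of weighted absolute distances on a line, the optimum is the weighted median (not the mean). Total weight W = 756; half-weight = 378.
Sort by position and accumulate weight:
  km 7 (Zone III, w=100) → cum 100
  km 21 (Zone VII, w=70) → cum 170
  km 26 (Zone IV, w=75) → cum 245
  km 28 (Zone V, w=11) → cum 256
  km 30 (Zone II, w=150) → cum 406  ≥ 378 → median here
  km 46 (Zone I, w=50) → cum 456
  km 56 (Zone VI, w=50) → cum 506
  km 57 (Zone VIII, w=250) → cum 756
Optimal location: km 30.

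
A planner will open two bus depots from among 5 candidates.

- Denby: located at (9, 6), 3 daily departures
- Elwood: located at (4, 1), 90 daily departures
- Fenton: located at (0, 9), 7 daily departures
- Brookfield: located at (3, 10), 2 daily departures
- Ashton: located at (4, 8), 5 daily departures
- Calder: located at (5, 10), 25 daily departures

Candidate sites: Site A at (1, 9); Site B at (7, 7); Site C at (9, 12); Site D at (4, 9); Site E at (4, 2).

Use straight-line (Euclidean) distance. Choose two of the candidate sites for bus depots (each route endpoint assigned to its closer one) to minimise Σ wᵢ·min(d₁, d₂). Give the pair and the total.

Evaluate every pair (each demand assigned to the nearer of the two):
  {Site D, Site E}: total = 178.7
  {Site A, Site E}: total = 239.6
  {Site B, Site E}: total = 263.6
  {Site C, Site E}: total = 318.9
  {Site B, Site D}: total = 681.6
  {Site A, Site B}: total = 727.9
  {Site B, Site C}: total = 777.4
  {Site A, Site D}: total = 787.7
  {Site C, Site D}: total = 808.7
  {Site A, Site C}: total = 917.3
Best pair: {Site D, Site E} with total 178.7.

{Site D, Site E}, total 178.7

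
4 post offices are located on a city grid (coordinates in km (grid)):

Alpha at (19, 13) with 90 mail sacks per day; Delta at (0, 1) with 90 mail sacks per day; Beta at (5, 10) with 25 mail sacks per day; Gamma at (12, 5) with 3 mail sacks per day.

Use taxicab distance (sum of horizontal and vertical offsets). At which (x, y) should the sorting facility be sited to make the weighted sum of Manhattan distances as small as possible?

(5, 10)

Manhattan distance separates: Σwᵢ(|x−xᵢ|+|y−yᵢ|) = Σwᵢ|x−xᵢ| + Σwᵢ|y−yᵢ|, so x and y are optimised independently as 1-D weighted medians.
Total weight W = 208; half = 104.
x-coordinate, sorted with cumulative weight:
  x=0 (Delta, w=90) cum 90
  x=5 (Beta, w=25) cum 115  ← median
  x=12 (Gamma, w=3) cum 118
  x=19 (Alpha, w=90) cum 208
⇒ x* = 5
y-coordinate, sorted with cumulative weight:
  y=1 (Delta, w=90) cum 90
  y=5 (Gamma, w=3) cum 93
  y=10 (Beta, w=25) cum 118  ← median
  y=13 (Alpha, w=90) cum 208
⇒ y* = 10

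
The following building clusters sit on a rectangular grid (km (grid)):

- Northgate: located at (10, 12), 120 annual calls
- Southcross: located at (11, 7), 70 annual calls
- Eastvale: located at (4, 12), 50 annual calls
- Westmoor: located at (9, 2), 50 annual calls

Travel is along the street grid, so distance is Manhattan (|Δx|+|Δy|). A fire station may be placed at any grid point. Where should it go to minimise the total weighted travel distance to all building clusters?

Manhattan distance separates: Σwᵢ(|x−xᵢ|+|y−yᵢ|) = Σwᵢ|x−xᵢ| + Σwᵢ|y−yᵢ|, so x and y are optimised independently as 1-D weighted medians.
Total weight W = 290; half = 145.
x-coordinate, sorted with cumulative weight:
  x=4 (Eastvale, w=50) cum 50
  x=9 (Westmoor, w=50) cum 100
  x=10 (Northgate, w=120) cum 220  ← median
  x=11 (Southcross, w=70) cum 290
⇒ x* = 10
y-coordinate, sorted with cumulative weight:
  y=2 (Westmoor, w=50) cum 50
  y=7 (Southcross, w=70) cum 120
  y=12 (Northgate, w=120) cum 240  ← median
  y=12 (Eastvale, w=50) cum 290
⇒ y* = 12

(10, 12)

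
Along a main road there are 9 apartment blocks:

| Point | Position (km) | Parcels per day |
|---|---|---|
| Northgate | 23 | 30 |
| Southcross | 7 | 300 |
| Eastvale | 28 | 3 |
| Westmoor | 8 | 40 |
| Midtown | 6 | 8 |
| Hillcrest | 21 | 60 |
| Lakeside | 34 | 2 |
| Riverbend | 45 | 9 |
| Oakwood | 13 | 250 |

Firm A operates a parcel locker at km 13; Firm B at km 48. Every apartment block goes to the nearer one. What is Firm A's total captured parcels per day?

691

The indifferent point is the midpoint (13+48)/2 = 30.5; apartment blocks left of it (closer to Firm A at 13) go to Firm A, those right go to Firm B.
  Midtown at 6 (w=8) → Firm A
  Southcross at 7 (w=300) → Firm A
  Westmoor at 8 (w=40) → Firm A
  Oakwood at 13 (w=250) → Firm A
  Hillcrest at 21 (w=60) → Firm A
  Northgate at 23 (w=30) → Firm A
  Eastvale at 28 (w=3) → Firm A
  Lakeside at 34 (w=2) → Firm B
  Riverbend at 45 (w=9) → Firm B
Firm A captures 691; Firm B captures 11.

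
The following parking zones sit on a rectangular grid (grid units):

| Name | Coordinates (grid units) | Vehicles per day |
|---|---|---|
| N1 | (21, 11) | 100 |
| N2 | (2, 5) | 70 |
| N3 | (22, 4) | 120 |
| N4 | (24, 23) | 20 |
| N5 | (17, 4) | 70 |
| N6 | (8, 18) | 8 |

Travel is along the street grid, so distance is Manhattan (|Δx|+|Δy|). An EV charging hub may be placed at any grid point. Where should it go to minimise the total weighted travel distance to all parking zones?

Manhattan distance separates: Σwᵢ(|x−xᵢ|+|y−yᵢ|) = Σwᵢ|x−xᵢ| + Σwᵢ|y−yᵢ|, so x and y are optimised independently as 1-D weighted medians.
Total weight W = 388; half = 194.
x-coordinate, sorted with cumulative weight:
  x=2 (N2, w=70) cum 70
  x=8 (N6, w=8) cum 78
  x=17 (N5, w=70) cum 148
  x=21 (N1, w=100) cum 248  ← median
  x=22 (N3, w=120) cum 368
  x=24 (N4, w=20) cum 388
⇒ x* = 21
y-coordinate, sorted with cumulative weight:
  y=4 (N3, w=120) cum 120
  y=4 (N5, w=70) cum 190
  y=5 (N2, w=70) cum 260  ← median
  y=11 (N1, w=100) cum 360
  y=18 (N6, w=8) cum 368
  y=23 (N4, w=20) cum 388
⇒ y* = 5

(21, 5)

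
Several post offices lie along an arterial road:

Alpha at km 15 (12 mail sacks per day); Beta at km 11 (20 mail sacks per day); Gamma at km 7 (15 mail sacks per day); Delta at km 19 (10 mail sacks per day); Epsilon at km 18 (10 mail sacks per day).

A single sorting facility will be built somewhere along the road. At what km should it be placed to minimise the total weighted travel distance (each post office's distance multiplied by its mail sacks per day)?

For a sum of weighted absolute distances on a line, the optimum is the weighted median (not the mean). Total weight W = 67; half-weight = 33.5.
Sort by position and accumulate weight:
  km 7 (Gamma, w=15) → cum 15
  km 11 (Beta, w=20) → cum 35  ≥ 33.5 → median here
  km 15 (Alpha, w=12) → cum 47
  km 18 (Epsilon, w=10) → cum 57
  km 19 (Delta, w=10) → cum 67
Optimal location: km 11.

x = 11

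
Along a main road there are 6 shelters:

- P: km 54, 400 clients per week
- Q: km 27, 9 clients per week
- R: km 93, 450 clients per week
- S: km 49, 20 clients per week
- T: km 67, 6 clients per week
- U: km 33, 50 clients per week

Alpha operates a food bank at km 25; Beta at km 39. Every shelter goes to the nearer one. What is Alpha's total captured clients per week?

9

The indifferent point is the midpoint (25+39)/2 = 32; shelters left of it (closer to Alpha at 25) go to Alpha, those right go to Beta.
  Q at 27 (w=9) → Alpha
  U at 33 (w=50) → Beta
  S at 49 (w=20) → Beta
  P at 54 (w=400) → Beta
  T at 67 (w=6) → Beta
  R at 93 (w=450) → Beta
Alpha captures 9; Beta captures 926.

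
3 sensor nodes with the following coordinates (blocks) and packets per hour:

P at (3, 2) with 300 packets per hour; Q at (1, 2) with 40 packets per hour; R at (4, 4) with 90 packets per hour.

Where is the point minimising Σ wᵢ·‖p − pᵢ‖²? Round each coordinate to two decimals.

(3.02, 2.42)

The minimiser of Σwᵢ‖p−pᵢ‖² is the weighted centroid p* = (Σwᵢpᵢ)/(Σwᵢ).
Σwᵢ = 430.
Σwᵢxᵢ = 300·3 + 40·1 + 90·4 = 1300.
Σwᵢyᵢ = 300·2 + 40·2 + 90·4 = 1040.
x* = 1300/430 = 3.02, y* = 1040/430 = 2.42.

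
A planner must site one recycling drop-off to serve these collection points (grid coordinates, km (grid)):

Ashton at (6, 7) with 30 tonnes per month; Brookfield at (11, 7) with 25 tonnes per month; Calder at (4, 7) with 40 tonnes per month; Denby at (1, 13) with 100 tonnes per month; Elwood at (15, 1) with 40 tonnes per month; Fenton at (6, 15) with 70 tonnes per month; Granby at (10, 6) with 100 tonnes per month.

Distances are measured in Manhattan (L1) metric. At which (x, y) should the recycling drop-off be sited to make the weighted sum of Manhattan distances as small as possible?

(6, 7)

Manhattan distance separates: Σwᵢ(|x−xᵢ|+|y−yᵢ|) = Σwᵢ|x−xᵢ| + Σwᵢ|y−yᵢ|, so x and y are optimised independently as 1-D weighted medians.
Total weight W = 405; half = 202.5.
x-coordinate, sorted with cumulative weight:
  x=1 (Denby, w=100) cum 100
  x=4 (Calder, w=40) cum 140
  x=6 (Ashton, w=30) cum 170
  x=6 (Fenton, w=70) cum 240  ← median
  x=10 (Granby, w=100) cum 340
  x=11 (Brookfield, w=25) cum 365
  x=15 (Elwood, w=40) cum 405
⇒ x* = 6
y-coordinate, sorted with cumulative weight:
  y=1 (Elwood, w=40) cum 40
  y=6 (Granby, w=100) cum 140
  y=7 (Ashton, w=30) cum 170
  y=7 (Brookfield, w=25) cum 195
  y=7 (Calder, w=40) cum 235  ← median
  y=13 (Denby, w=100) cum 335
  y=15 (Fenton, w=70) cum 405
⇒ y* = 7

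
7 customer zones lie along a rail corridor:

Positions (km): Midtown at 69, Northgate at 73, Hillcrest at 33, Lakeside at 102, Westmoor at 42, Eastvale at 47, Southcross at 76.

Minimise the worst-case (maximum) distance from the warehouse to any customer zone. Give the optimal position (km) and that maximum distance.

location 67.5, max distance 34.5

The 1-center on a line is the midpoint of the two extreme points: leftmost at 33, rightmost at 102.
Optimal location = (33 + 102)/2 = 67.5; maximum distance = (102 − 33)/2 = 34.5.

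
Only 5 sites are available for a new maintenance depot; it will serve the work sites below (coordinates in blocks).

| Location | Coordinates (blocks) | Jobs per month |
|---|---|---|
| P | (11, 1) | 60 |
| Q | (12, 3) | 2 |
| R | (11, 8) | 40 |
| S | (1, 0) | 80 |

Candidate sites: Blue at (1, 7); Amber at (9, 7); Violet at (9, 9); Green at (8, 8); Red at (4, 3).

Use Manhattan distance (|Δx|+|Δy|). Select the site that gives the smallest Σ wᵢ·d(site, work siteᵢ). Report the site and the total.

Total weighted distance at each candidate:
  Blue (1, 7): total = 1990
  Amber (9, 7): total = 1814
  Violet (9, 9): total = 2098
  Green (8, 8): total = 1938
  Red (4, 3): total = 1516
Minimum is at Red with total 1516 blocks.

Red, total 1516 blocks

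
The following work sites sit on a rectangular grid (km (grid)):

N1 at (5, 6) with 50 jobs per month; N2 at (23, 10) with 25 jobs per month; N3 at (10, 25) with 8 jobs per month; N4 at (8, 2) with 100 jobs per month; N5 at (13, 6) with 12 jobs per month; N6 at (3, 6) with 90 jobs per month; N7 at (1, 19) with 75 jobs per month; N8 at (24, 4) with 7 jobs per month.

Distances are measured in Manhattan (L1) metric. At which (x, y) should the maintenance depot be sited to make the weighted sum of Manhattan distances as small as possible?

Manhattan distance separates: Σwᵢ(|x−xᵢ|+|y−yᵢ|) = Σwᵢ|x−xᵢ| + Σwᵢ|y−yᵢ|, so x and y are optimised independently as 1-D weighted medians.
Total weight W = 367; half = 183.5.
x-coordinate, sorted with cumulative weight:
  x=1 (N7, w=75) cum 75
  x=3 (N6, w=90) cum 165
  x=5 (N1, w=50) cum 215  ← median
  x=8 (N4, w=100) cum 315
  x=10 (N3, w=8) cum 323
  x=13 (N5, w=12) cum 335
  x=23 (N2, w=25) cum 360
  x=24 (N8, w=7) cum 367
⇒ x* = 5
y-coordinate, sorted with cumulative weight:
  y=2 (N4, w=100) cum 100
  y=4 (N8, w=7) cum 107
  y=6 (N1, w=50) cum 157
  y=6 (N5, w=12) cum 169
  y=6 (N6, w=90) cum 259  ← median
  y=10 (N2, w=25) cum 284
  y=19 (N7, w=75) cum 359
  y=25 (N3, w=8) cum 367
⇒ y* = 6

(5, 6)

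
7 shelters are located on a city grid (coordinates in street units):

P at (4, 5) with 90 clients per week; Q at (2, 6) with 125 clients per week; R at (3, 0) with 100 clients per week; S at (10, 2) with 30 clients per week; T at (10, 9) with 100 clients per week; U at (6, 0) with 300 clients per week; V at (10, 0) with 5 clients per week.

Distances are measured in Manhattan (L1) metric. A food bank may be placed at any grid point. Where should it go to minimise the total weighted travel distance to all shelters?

Manhattan distance separates: Σwᵢ(|x−xᵢ|+|y−yᵢ|) = Σwᵢ|x−xᵢ| + Σwᵢ|y−yᵢ|, so x and y are optimised independently as 1-D weighted medians.
Total weight W = 750; half = 375.
x-coordinate, sorted with cumulative weight:
  x=2 (Q, w=125) cum 125
  x=3 (R, w=100) cum 225
  x=4 (P, w=90) cum 315
  x=6 (U, w=300) cum 615  ← median
  x=10 (S, w=30) cum 645
  x=10 (T, w=100) cum 745
  x=10 (V, w=5) cum 750
⇒ x* = 6
y-coordinate, sorted with cumulative weight:
  y=0 (R, w=100) cum 100
  y=0 (U, w=300) cum 400  ← median
  y=0 (V, w=5) cum 405
  y=2 (S, w=30) cum 435
  y=5 (P, w=90) cum 525
  y=6 (Q, w=125) cum 650
  y=9 (T, w=100) cum 750
⇒ y* = 0

(6, 0)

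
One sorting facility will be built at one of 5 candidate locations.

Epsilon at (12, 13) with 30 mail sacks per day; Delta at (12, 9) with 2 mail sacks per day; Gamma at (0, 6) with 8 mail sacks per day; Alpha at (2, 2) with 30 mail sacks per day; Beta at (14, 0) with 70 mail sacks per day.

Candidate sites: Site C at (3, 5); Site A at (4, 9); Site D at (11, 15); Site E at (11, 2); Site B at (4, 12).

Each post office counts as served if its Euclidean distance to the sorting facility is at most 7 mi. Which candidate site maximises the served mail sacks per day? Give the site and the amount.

Coverage radius r = 7 mi; a point is covered iff (Δx)²+(Δy)² ≤ 7² = 49.
  Site C (3, 5): covers {Gamma, Alpha} → 38
  Site A (4, 9): covers {Gamma} → 8
  Site D (11, 15): covers {Epsilon, Delta} → 32
  Site E (11, 2): covers {Beta} → 70
  Site B (4, 12): covers {none} → 0
Maximum coverage at Site E: 70 mail sacks per day.

Site E, covering 70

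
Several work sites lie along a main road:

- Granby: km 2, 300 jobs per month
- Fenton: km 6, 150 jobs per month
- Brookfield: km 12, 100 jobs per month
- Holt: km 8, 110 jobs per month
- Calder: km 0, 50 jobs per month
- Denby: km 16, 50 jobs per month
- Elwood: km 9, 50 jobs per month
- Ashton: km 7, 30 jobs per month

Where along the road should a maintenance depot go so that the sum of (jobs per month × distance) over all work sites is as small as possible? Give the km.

For a sum of weighted absolute distances on a line, the optimum is the weighted median (not the mean). Total weight W = 840; half-weight = 420.
Sort by position and accumulate weight:
  km 0 (Calder, w=50) → cum 50
  km 2 (Granby, w=300) → cum 350
  km 6 (Fenton, w=150) → cum 500  ≥ 420 → median here
  km 7 (Ashton, w=30) → cum 530
  km 8 (Holt, w=110) → cum 640
  km 9 (Elwood, w=50) → cum 690
  km 12 (Brookfield, w=100) → cum 790
  km 16 (Denby, w=50) → cum 840
Optimal location: km 6.

x = 6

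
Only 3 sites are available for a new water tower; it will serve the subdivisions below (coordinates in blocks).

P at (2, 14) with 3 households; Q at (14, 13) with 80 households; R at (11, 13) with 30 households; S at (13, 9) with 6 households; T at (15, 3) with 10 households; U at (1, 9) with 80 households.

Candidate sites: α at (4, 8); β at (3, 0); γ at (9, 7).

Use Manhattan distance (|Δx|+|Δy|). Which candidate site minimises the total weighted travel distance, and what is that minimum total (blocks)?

Total weighted distance at each candidate:
  α (4, 8): total = 2124
  β (3, 0): total = 3739
  γ (9, 7): total = 2098
Minimum is at γ with total 2098 blocks.

γ, total 2098 blocks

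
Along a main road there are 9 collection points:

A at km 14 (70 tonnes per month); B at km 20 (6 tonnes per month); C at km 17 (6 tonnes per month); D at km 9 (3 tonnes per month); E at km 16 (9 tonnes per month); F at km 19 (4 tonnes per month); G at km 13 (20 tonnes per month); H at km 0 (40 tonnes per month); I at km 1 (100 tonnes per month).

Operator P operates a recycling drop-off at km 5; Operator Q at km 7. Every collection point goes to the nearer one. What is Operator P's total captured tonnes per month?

The indifferent point is the midpoint (5+7)/2 = 6; collection points left of it (closer to Operator P at 5) go to Operator P, those right go to Operator Q.
  H at 0 (w=40) → Operator P
  I at 1 (w=100) → Operator P
  D at 9 (w=3) → Operator Q
  G at 13 (w=20) → Operator Q
  A at 14 (w=70) → Operator Q
  E at 16 (w=9) → Operator Q
  C at 17 (w=6) → Operator Q
  F at 19 (w=4) → Operator Q
  B at 20 (w=6) → Operator Q
Operator P captures 140; Operator Q captures 118.

140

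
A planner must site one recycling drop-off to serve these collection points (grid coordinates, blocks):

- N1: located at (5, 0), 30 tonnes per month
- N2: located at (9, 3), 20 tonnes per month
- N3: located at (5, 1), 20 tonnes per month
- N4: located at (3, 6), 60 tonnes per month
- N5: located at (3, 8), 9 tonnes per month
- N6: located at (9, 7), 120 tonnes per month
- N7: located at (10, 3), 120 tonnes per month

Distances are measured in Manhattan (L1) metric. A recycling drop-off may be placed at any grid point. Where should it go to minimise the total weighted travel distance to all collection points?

(9, 3)

Manhattan distance separates: Σwᵢ(|x−xᵢ|+|y−yᵢ|) = Σwᵢ|x−xᵢ| + Σwᵢ|y−yᵢ|, so x and y are optimised independently as 1-D weighted medians.
Total weight W = 379; half = 189.5.
x-coordinate, sorted with cumulative weight:
  x=3 (N4, w=60) cum 60
  x=3 (N5, w=9) cum 69
  x=5 (N1, w=30) cum 99
  x=5 (N3, w=20) cum 119
  x=9 (N2, w=20) cum 139
  x=9 (N6, w=120) cum 259  ← median
  x=10 (N7, w=120) cum 379
⇒ x* = 9
y-coordinate, sorted with cumulative weight:
  y=0 (N1, w=30) cum 30
  y=1 (N3, w=20) cum 50
  y=3 (N2, w=20) cum 70
  y=3 (N7, w=120) cum 190  ← median
  y=6 (N4, w=60) cum 250
  y=7 (N6, w=120) cum 370
  y=8 (N5, w=9) cum 379
⇒ y* = 3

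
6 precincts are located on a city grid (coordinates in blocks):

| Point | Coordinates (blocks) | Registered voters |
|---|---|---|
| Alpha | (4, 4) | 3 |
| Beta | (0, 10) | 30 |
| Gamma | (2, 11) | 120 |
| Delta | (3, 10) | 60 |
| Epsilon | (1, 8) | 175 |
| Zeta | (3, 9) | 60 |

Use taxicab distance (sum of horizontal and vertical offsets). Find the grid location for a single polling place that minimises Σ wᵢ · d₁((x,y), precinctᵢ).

Manhattan distance separates: Σwᵢ(|x−xᵢ|+|y−yᵢ|) = Σwᵢ|x−xᵢ| + Σwᵢ|y−yᵢ|, so x and y are optimised independently as 1-D weighted medians.
Total weight W = 448; half = 224.
x-coordinate, sorted with cumulative weight:
  x=0 (Beta, w=30) cum 30
  x=1 (Epsilon, w=175) cum 205
  x=2 (Gamma, w=120) cum 325  ← median
  x=3 (Delta, w=60) cum 385
  x=3 (Zeta, w=60) cum 445
  x=4 (Alpha, w=3) cum 448
⇒ x* = 2
y-coordinate, sorted with cumulative weight:
  y=4 (Alpha, w=3) cum 3
  y=8 (Epsilon, w=175) cum 178
  y=9 (Zeta, w=60) cum 238  ← median
  y=10 (Beta, w=30) cum 268
  y=10 (Delta, w=60) cum 328
  y=11 (Gamma, w=120) cum 448
⇒ y* = 9

(2, 9)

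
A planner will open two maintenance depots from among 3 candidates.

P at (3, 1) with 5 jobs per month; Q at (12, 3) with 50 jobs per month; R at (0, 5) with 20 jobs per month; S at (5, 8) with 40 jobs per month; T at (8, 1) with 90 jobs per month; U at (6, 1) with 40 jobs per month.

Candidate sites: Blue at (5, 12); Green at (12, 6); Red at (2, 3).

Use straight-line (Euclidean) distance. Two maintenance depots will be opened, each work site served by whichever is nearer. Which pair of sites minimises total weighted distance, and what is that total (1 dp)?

Evaluate every pair (each demand assigned to the nearer of the two):
  {Green, Red}: total = 1199.1
  {Blue, Green}: total = 1422.2
  {Blue, Red}: total = 1475.8
Best pair: {Green, Red} with total 1199.1.

{Green, Red}, total 1199.1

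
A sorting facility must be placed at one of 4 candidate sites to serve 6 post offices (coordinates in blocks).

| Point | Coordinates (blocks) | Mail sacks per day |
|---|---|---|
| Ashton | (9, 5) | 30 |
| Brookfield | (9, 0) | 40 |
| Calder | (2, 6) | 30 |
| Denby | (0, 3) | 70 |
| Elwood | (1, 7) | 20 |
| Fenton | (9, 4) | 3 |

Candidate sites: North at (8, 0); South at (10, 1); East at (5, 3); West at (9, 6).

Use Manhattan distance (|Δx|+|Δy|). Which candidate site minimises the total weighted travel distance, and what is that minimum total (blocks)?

Total weighted distance at each candidate:
  North (8, 0): total = 1645
  South (10, 1): total = 1772
  East (5, 3): total = 1165
  West (9, 6): total = 1506
Minimum is at East with total 1165 blocks.

East, total 1165 blocks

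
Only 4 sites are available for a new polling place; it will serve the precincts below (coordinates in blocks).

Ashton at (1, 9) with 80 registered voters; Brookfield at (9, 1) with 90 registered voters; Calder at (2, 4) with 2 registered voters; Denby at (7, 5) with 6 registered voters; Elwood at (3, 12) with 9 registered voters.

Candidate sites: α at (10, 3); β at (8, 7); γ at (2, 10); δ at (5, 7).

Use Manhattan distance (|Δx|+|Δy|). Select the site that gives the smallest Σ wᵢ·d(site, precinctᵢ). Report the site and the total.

Total weighted distance at each candidate:
  α (10, 3): total = 1662
  β (8, 7): total = 1476
  γ (2, 10): total = 1699
  δ (5, 7): total = 1479
Minimum is at β with total 1476 blocks.

β, total 1476 blocks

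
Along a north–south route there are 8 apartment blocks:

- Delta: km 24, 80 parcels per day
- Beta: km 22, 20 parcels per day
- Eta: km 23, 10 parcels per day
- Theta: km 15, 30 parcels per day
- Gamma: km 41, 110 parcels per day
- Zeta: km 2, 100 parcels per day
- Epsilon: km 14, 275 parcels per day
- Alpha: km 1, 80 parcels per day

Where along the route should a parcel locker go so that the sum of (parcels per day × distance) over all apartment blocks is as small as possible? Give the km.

For a sum of weighted absolute distances on a line, the optimum is the weighted median (not the mean). Total weight W = 705; half-weight = 352.5.
Sort by position and accumulate weight:
  km 1 (Alpha, w=80) → cum 80
  km 2 (Zeta, w=100) → cum 180
  km 14 (Epsilon, w=275) → cum 455  ≥ 352.5 → median here
  km 15 (Theta, w=30) → cum 485
  km 22 (Beta, w=20) → cum 505
  km 23 (Eta, w=10) → cum 515
  km 24 (Delta, w=80) → cum 595
  km 41 (Gamma, w=110) → cum 705
Optimal location: km 14.

x = 14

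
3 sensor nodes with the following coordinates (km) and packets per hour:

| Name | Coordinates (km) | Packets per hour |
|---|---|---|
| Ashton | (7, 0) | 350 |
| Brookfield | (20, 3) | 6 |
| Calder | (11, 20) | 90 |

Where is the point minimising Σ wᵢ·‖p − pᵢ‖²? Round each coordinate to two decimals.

(7.98, 4.08)

The minimiser of Σwᵢ‖p−pᵢ‖² is the weighted centroid p* = (Σwᵢpᵢ)/(Σwᵢ).
Σwᵢ = 446.
Σwᵢxᵢ = 350·7 + 6·20 + 90·11 = 3560.
Σwᵢyᵢ = 350·0 + 6·3 + 90·20 = 1818.
x* = 3560/446 = 7.98, y* = 1818/446 = 4.08.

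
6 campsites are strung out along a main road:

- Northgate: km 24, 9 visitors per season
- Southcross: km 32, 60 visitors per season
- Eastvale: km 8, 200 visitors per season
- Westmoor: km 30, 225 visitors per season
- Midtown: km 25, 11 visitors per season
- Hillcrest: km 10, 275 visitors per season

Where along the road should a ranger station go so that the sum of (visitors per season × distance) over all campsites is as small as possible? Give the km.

For a sum of weighted absolute distances on a line, the optimum is the weighted median (not the mean). Total weight W = 780; half-weight = 390.
Sort by position and accumulate weight:
  km 8 (Eastvale, w=200) → cum 200
  km 10 (Hillcrest, w=275) → cum 475  ≥ 390 → median here
  km 24 (Northgate, w=9) → cum 484
  km 25 (Midtown, w=11) → cum 495
  km 30 (Westmoor, w=225) → cum 720
  km 32 (Southcross, w=60) → cum 780
Optimal location: km 10.

x = 10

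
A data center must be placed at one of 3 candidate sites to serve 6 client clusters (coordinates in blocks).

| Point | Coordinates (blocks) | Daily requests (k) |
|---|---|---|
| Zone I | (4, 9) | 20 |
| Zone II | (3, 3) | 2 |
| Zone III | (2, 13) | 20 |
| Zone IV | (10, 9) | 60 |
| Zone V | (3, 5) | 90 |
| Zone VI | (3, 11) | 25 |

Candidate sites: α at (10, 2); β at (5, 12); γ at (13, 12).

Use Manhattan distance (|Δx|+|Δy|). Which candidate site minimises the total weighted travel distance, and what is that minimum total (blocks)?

Total weighted distance at each candidate:
  α (10, 2): total = 2376
  β (5, 12): total = 1547
  γ (13, 12): total = 2683
Minimum is at β with total 1547 blocks.

β, total 1547 blocks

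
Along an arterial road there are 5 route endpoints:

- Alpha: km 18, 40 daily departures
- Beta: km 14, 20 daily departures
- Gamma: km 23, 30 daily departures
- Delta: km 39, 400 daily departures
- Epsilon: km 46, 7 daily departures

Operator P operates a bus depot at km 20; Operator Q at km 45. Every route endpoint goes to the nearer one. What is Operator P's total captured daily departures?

The indifferent point is the midpoint (20+45)/2 = 32.5; route endpoints left of it (closer to Operator P at 20) go to Operator P, those right go to Operator Q.
  Beta at 14 (w=20) → Operator P
  Alpha at 18 (w=40) → Operator P
  Gamma at 23 (w=30) → Operator P
  Delta at 39 (w=400) → Operator Q
  Epsilon at 46 (w=7) → Operator Q
Operator P captures 90; Operator Q captures 407.

90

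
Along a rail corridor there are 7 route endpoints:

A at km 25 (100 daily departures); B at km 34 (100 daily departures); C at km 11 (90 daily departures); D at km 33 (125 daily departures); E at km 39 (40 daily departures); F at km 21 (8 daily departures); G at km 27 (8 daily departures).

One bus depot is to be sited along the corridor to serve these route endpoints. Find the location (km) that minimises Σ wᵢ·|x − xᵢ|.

x = 33

For a sum of weighted absolute distances on a line, the optimum is the weighted median (not the mean). Total weight W = 471; half-weight = 235.5.
Sort by position and accumulate weight:
  km 11 (C, w=90) → cum 90
  km 21 (F, w=8) → cum 98
  km 25 (A, w=100) → cum 198
  km 27 (G, w=8) → cum 206
  km 33 (D, w=125) → cum 331  ≥ 235.5 → median here
  km 34 (B, w=100) → cum 431
  km 39 (E, w=40) → cum 471
Optimal location: km 33.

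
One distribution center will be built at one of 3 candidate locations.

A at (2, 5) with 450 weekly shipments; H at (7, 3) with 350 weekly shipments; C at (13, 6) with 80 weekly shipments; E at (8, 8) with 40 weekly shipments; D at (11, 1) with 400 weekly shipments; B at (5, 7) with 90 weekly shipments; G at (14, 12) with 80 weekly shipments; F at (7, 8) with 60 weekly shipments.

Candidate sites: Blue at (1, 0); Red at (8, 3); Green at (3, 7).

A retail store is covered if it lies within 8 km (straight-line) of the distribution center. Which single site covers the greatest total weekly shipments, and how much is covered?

Coverage radius r = 8 km; a point is covered iff (Δx)²+(Δy)² ≤ 8² = 64.
  Blue (1, 0): covers {A, H} → 800
  Red (8, 3): covers {A, H, C, E, D, B, F} → 1470
  Green (3, 7): covers {A, H, E, B, F} → 990
Maximum coverage at Red: 1470 weekly shipments.

Red, covering 1470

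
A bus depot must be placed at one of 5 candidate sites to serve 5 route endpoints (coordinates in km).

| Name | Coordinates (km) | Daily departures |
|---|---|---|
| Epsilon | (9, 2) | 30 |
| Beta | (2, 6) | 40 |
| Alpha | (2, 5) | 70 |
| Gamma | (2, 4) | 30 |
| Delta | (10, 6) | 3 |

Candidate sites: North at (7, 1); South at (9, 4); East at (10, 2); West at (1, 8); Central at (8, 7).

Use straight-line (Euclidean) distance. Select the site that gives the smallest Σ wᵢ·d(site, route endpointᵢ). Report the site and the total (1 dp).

West, total 762.2 km

Total weighted distance at each candidate:
  North (7, 1): total = 990.6
  South (9, 4): total = 1062.9
  East (10, 2): total = 1245.2
  West (1, 8): total = 762.2
  Central (8, 7): total = 1047.0
Minimum is at West with total 762.2 km.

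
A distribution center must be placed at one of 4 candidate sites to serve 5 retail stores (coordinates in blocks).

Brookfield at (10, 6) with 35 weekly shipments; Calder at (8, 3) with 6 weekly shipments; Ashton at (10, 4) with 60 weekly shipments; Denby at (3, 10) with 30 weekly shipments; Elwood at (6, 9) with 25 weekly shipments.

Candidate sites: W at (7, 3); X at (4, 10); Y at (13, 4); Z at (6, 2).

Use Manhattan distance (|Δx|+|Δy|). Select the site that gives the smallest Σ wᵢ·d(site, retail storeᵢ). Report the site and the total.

W, total 961 blocks

Total weighted distance at each candidate:
  W (7, 3): total = 961
  X (4, 10): total = 1241
  Y (13, 4): total = 1171
  Z (6, 2): total = 1163
Minimum is at W with total 961 blocks.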